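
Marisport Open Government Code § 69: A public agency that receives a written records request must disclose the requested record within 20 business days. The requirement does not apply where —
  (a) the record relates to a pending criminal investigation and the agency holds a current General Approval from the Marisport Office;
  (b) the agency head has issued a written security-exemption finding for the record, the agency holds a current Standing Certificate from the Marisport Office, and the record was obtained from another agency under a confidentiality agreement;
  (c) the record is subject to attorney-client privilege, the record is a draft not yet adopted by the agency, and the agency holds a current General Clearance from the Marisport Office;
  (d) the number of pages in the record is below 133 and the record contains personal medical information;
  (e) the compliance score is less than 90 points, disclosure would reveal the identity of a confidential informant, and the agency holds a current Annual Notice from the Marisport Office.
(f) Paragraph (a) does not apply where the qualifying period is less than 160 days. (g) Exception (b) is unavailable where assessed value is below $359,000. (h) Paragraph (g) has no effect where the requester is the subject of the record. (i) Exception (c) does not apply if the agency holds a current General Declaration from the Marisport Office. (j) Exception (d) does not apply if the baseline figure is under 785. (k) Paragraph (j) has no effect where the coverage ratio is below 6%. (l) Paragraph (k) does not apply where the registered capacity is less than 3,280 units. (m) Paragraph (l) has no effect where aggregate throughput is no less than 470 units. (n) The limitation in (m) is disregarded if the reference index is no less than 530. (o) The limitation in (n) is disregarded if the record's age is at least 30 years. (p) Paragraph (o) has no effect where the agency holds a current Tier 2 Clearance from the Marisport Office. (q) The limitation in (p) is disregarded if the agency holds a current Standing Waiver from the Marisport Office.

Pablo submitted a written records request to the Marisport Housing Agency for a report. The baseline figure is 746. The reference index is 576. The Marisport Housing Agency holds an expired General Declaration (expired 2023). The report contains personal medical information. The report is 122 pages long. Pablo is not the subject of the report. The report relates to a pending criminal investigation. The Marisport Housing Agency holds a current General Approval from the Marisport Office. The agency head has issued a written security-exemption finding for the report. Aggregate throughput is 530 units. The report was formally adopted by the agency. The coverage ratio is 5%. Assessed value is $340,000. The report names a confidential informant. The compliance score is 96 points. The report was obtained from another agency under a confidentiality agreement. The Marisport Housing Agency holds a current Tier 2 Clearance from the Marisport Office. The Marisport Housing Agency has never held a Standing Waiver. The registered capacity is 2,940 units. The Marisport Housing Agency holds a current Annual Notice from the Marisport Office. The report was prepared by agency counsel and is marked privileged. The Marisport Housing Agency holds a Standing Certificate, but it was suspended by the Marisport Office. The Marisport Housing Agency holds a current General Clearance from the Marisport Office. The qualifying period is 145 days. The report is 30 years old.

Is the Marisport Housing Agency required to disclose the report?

Exception (a) is satisfied on its face — the report relates to a pending investigation; a current General Approval is held. Turning to paragraph (f): (f) is engaged — the qualifying period is 145 days, less than the 160 days limit. Exception (a) does not apply.
Exception (b) requires that the agency holds a current Standing Certificate from the Marisport Office; but no current Standing Certificate is held, so (b) is unavailable.
Exception (c) requires that the record is a draft not yet adopted by the agency; but the report has been formally adopted, so (c) is unavailable.
Exception (d): the number of pages in the record is 122, below the 133 limit; the report contains personal medical information — every condition holds. However, paragraphs (j)–(q) must be considered: (j) is engaged — the baseline figure is 746, under the 785 limit. (k) would limit (j) — the coverage ratio is 5%, below the 6% limit — but (l) sets (k) aside: (l) operates against (k): the registered capacity is 2,940 units, less than the 3,280 units limit. (m) applies (aggregate throughput is 530 units, meeting the 470 units threshold), but is displaced by (n): (n) is engaged — the reference index is 576, meeting the 530 threshold. (o) would limit (n) — the record's age is 30 years, meeting the 30 years threshold — but (p) sets (o) aside: (p) operates against (o): a current Tier 2 Clearance is held. (q) is not engaged (there is no Standing Waiver in force), so (p) stands. Exception (d) does not apply.
Exception (e) requires that the compliance score is less than 90 points; but the compliance score is 96 points, not less than 90 points, so (e) is unavailable.
No exception applies. The general rule governs.

Yes — the Marisport Housing Agency must disclose the report.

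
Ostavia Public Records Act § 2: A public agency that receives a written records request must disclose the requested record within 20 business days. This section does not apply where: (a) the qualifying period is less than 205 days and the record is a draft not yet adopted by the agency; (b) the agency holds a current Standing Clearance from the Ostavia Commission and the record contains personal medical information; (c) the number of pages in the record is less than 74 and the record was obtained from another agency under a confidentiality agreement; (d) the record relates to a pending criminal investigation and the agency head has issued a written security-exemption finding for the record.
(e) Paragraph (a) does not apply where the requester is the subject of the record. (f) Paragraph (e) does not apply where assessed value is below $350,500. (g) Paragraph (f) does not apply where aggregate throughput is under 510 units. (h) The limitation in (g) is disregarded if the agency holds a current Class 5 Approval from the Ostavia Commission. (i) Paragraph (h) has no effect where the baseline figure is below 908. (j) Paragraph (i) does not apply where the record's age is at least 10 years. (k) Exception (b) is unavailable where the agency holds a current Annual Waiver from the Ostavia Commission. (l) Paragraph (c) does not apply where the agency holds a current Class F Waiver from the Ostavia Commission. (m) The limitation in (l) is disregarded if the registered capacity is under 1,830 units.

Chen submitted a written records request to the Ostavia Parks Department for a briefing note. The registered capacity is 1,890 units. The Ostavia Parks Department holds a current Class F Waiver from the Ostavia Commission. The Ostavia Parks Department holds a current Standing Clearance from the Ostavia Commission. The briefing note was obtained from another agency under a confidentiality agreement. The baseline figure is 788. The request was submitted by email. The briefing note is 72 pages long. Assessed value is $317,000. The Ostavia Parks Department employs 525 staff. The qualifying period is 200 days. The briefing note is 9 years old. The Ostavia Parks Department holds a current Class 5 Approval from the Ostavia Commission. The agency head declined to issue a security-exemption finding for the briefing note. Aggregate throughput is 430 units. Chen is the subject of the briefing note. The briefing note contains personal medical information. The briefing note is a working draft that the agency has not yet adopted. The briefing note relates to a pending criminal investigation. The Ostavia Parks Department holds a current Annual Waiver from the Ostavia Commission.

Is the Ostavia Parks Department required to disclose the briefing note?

Yes — the Ostavia Parks Department must disclose the briefing note.

Exception (a) is satisfied on its face — the qualifying period is 200 days, less than the 205 days limit; the briefing note is an unadopted draft. But applying paragraphs (e)–(j): (e) applies — Chen is the subject of the briefing note. (f) operates (assessed value is $317,000, below the $350,500 limit), but is overridden by (g): (g) applies — aggregate throughput is 430 units, under the 510 units limit. (h) would limit (g) — a current Class 5 Approval is held — but (i) sets (h) aside: (i) operates against (h): the baseline figure is 788, below the 908 limit. (j), which would lift (i), is not engaged — the record's age is 9 years, short of 10 years. (a) is therefore removed.
Exception (b): a current Standing Clearance is held; the briefing note contains personal medical information — every condition holds. However, paragraph (k) must be considered: (k) operates against (b): a current Annual Waiver is held. Exception (b) does not apply.
Exception (c)'s conditions are all satisfied: the number of pages in the record is 72, less than the 74 limit; the briefing note was obtained under a confidentiality agreement. Turning to paragraphs (l)–(m): (l) is engaged — a current Class F Waiver is held. (m), which would lift (l), is inapplicable — the registered capacity is 1,890 units, not under 1,830 units. (c) is therefore removed.
Exception (d) requires that the agency head has issued a written security-exemption finding for the record; but the agency head declined to issue a security-exemption finding, so (d) is unavailable.
None of the exceptions is available; § 2 applies in full.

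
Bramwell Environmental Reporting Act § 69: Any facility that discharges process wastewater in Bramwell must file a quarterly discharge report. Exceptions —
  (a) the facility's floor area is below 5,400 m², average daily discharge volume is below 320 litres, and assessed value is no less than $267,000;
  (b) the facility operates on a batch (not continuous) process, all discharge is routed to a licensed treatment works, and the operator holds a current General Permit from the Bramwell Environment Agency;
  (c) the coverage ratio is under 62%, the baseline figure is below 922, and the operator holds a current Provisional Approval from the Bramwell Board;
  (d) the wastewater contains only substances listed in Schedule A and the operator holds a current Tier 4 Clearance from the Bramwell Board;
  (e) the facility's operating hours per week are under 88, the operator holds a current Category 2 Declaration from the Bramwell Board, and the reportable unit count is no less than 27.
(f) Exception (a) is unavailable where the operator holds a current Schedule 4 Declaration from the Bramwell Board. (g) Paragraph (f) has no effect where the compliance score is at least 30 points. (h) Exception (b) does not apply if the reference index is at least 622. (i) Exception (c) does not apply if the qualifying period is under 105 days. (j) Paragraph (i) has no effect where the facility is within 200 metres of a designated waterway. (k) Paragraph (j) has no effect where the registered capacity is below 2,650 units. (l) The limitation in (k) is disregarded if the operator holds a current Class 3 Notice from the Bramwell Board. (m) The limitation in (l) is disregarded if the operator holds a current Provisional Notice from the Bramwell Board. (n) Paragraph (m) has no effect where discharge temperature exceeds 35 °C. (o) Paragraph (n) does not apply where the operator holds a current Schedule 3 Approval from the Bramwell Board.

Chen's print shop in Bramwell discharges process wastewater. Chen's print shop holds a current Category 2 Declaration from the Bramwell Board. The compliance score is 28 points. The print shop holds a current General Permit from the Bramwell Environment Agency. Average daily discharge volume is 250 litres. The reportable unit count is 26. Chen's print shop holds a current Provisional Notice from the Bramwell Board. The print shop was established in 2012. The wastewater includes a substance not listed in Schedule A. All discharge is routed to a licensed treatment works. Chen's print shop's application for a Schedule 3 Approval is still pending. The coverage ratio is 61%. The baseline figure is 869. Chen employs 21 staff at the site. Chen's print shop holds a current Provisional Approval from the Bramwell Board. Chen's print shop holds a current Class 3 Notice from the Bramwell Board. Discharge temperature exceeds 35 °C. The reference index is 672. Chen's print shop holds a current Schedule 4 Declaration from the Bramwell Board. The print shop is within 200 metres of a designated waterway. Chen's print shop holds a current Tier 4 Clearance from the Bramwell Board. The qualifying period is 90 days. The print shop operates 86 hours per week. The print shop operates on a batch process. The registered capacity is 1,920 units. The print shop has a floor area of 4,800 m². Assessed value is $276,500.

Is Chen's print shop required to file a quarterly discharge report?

Exception (a)'s conditions are all satisfied: the facility's floor area is 4,800 m², below the 5,400 m² limit; average daily discharge volume is 250 litres, below the 320 litres limit; assessed value is $276,500, meeting the $267,000 threshold. But applying paragraphs (f)–(g): (f) operates against (a): a current Schedule 4 Declaration is held. (g), which would lift (f), is not engaged — the compliance score is 28 points, short of 30 points. So (a) is unavailable.
Exception (b)'s conditions are all satisfied: the facility operates on a batch process; discharge is routed to a licensed treatment works; a current General Permit is held. But applying paragraph (h): (h) operates against (b): the reference index is 672, meeting the 622 threshold. So (b) is unavailable.
Exception (c)'s conditions are all satisfied: the coverage ratio is 61%, under the 62% limit; the baseline figure is 869, below the 922 limit; a current Provisional Approval is held. Under paragraphs (i)–(o): (i) would limit (c) — the qualifying period is 90 days, under the 105 days limit — but (j) sets (i) aside: (j) operates — the print shop is within 200 m of a designated waterway. (k) would limit (j) — the registered capacity is 1,920 units, below the 2,650 units limit — but (l) sets (k) aside: (l) operates against (k): a current Class 3 Notice is held. (m) is triggered (a current Provisional Notice is held), but is displaced by (n): (n) operates — discharge temperature exceeds 35 °C. (o), which would lift (n), is not triggered — the Schedule 3 Approval is not current. Exception (c) stands.
Exception (d) does not apply: the wastewater includes a non-Schedule-A substance.
Exception (e) requires that the reportable unit count is no less than 27; but the reportable unit count is 26, short of 27, so (e) is unavailable.

No — exception (c) applies; Chen's print shop is not required to file a quarterly discharge report.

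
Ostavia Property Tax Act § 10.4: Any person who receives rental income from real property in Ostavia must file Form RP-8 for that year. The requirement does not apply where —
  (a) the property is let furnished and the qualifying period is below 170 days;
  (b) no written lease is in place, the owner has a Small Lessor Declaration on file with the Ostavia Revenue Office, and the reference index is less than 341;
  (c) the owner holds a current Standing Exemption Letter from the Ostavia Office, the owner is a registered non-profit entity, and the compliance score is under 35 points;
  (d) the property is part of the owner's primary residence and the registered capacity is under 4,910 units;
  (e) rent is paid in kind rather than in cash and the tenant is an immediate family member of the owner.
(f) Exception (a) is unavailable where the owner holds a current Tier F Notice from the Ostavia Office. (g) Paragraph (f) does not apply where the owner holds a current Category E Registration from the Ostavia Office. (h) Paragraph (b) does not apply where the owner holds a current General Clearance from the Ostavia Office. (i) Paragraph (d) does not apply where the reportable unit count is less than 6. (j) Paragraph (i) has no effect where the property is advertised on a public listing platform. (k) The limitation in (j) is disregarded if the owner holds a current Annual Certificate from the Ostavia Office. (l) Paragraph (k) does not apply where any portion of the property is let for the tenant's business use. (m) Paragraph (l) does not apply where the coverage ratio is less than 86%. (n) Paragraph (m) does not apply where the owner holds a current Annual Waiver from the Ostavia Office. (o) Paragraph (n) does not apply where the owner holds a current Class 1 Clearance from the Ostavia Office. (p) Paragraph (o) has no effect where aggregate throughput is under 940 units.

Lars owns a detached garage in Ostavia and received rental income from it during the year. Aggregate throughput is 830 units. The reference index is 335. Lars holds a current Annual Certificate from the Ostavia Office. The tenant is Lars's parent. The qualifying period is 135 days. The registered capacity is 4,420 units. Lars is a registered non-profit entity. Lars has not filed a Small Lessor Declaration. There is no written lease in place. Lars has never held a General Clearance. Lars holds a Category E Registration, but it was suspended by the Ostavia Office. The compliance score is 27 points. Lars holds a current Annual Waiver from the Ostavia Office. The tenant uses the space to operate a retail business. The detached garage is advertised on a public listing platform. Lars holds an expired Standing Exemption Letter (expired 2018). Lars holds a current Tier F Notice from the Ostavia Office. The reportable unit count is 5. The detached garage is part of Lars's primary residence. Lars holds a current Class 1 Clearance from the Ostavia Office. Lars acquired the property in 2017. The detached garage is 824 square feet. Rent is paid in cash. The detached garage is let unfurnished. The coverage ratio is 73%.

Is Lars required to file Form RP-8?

Exception (a) fails — the property is let unfurnished.
Exception (b) requires that the owner has a Small Lessor Declaration on file with the Ostavia Revenue Office; but no Small Lessor Declaration is on file, so (b) is unavailable.
Exception (c) requires that the owner holds a current Standing Exemption Letter from the Ostavia Office; but no current Standing Exemption Letter is held, so (c) is unavailable.
All of (d)'s requirements are met (the detached garage is part of the primary residence; the registered capacity is 4,420 units, under the 4,910 units limit). Considering the limiting provisions: (i) would limit (d) — the reportable unit count is 5, less than the 6 limit — but (j) sets (i) aside: (j) is engaged — the property is publicly advertised. (k) would limit (j) — a current Annual Certificate is held — but (l) sets (k) aside: (l) operates against (k): the space is let for business use. (m) would limit (l) — the coverage ratio is 73%, less than the 86% limit — but (n) sets (m) aside: (n) applies — a current Annual Waiver is held. (o) operates (a current Class 1 Clearance is held), but yields to (p): (p) is triggered — aggregate throughput is 830 units, under the 940 units limit. Exception (d) stands.
Exception (e) fails — rent is paid in cash.

No — exception (d) applies; Lars is not required to file Form RP-8.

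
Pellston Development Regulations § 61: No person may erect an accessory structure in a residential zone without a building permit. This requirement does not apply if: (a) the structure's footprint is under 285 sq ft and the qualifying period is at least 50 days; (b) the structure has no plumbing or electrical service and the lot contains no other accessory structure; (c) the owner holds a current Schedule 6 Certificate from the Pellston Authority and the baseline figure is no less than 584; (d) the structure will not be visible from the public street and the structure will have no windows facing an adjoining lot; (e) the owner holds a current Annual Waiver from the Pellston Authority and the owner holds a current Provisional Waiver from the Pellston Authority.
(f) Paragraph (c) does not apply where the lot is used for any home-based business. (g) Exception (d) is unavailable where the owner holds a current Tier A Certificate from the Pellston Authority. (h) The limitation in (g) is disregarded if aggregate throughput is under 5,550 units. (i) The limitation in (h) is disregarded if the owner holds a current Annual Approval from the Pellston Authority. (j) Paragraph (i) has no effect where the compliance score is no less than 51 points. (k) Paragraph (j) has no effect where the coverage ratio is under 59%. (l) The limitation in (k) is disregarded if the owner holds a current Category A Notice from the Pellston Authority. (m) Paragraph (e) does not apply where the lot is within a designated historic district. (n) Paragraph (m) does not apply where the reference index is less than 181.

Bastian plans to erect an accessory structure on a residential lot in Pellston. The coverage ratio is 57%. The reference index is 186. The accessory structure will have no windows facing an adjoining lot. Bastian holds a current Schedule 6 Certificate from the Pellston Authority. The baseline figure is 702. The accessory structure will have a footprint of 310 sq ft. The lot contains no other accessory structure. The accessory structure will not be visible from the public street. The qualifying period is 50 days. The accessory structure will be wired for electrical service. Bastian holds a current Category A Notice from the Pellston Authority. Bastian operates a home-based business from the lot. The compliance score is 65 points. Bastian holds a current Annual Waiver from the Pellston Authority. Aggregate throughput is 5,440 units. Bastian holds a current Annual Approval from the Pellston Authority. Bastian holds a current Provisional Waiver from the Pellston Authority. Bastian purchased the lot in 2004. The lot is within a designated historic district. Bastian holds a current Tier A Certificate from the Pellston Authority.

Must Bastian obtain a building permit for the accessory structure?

Exception (a) does not apply: the structure's footprint is 310 sq ft, not under 285 sq ft.
Exception (b) does not apply: electrical service is planned.
All of (c)'s requirements are met (a current Schedule 6 Certificate is held; the baseline figure is 702, meeting the 584 threshold). However, paragraph (f) must be considered: (f) operates against (c): a home-based business operates on the lot. (c) is therefore removed.
Exception (d)'s conditions are all satisfied: the structure will not be visible from the street; no windows face an adjoining lot. Considering the limiting provisions: (g) would limit (d) — a current Tier A Certificate is held — but (h) sets (g) aside: (h) operates — aggregate throughput is 5,440 units, under the 5,550 units limit. (i) would limit (h) — a current Annual Approval is held — but (j) sets (i) aside: (j) operates against (i): the compliance score is 65 points, meeting the 51 points threshold. (k) would limit (j) — the coverage ratio is 57%, under the 59% limit — but (l) sets (k) aside: (l) operates — a current Category A Notice is held. (d) remains available.
All of (e)'s requirements are met (a current Annual Waiver is held; a current Provisional Waiver is held). But applying paragraphs (m)–(n): (m) applies — the lot is in a historic district. (n), which would lift (m), is inapplicable — the reference index is 186, not less than 181. Exception (e) does not apply.

No — exception (d) applies; Bastian does not need a building permit.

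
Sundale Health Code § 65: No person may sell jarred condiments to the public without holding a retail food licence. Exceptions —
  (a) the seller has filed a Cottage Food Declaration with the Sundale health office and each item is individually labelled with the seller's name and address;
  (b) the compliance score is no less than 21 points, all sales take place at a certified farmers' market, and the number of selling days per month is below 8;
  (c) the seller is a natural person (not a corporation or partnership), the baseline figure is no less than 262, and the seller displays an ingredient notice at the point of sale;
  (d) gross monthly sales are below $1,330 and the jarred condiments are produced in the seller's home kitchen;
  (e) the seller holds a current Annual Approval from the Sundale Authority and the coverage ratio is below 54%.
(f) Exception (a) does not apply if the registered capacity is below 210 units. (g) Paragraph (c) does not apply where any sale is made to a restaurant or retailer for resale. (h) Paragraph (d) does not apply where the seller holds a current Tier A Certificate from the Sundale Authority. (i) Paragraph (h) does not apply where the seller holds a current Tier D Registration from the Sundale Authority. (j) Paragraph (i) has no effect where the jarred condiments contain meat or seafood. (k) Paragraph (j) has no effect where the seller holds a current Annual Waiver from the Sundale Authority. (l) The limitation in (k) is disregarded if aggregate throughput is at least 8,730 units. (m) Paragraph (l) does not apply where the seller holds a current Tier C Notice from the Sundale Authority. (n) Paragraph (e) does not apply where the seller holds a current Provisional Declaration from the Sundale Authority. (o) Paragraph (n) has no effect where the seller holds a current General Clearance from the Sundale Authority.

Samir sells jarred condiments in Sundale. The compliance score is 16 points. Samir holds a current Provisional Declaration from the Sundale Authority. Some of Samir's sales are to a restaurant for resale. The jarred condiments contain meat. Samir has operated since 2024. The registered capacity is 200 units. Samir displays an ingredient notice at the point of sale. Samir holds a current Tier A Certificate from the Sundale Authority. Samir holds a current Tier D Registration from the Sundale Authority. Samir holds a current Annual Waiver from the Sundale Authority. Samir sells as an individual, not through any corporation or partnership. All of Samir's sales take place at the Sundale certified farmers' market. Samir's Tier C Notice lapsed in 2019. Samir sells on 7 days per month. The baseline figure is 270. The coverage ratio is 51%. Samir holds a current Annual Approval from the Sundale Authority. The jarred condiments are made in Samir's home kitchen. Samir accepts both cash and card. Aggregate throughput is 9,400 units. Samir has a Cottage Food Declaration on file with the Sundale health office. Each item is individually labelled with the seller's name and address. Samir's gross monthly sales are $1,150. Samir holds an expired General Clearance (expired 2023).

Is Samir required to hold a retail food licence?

All of (a)'s requirements are met (a Cottage Food Declaration is on file; items are individually labelled). However, paragraph (f) must be considered: (f) operates against (a): the registered capacity is 200 units, below the 210 units limit. (a) is therefore removed.
Exception (b) does not apply: the compliance score is 16 points, short of 21 points.
Exception (c): the seller is a natural person; the baseline figure is 270, meeting the 262 threshold; an ingredient notice is displayed — every condition holds. But: (g) operates against (c): some sales are to a restaurant for resale. (c) is therefore removed.
All of (d)'s requirements are met (gross monthly sales are $1,150, below the $1,330 limit; the jarred condiments are home-kitchen produced). However, paragraphs (h)–(m) must be considered: (h) applies — a current Tier A Certificate is held. (i) would limit (h) — a current Tier D Registration is held — but (j) sets (i) aside: (j) operates — the jarred condiments contain meat. (k) is triggered (a current Annual Waiver is held), but is overridden by (l): (l) is triggered — aggregate throughput is 9,400 units, meeting the 8,730 units threshold. (m), which would lift (l), is not triggered — no current Tier C Notice is held. Exception (d) does not apply.
Exception (e): a current Annual Approval is held; the coverage ratio is 51%, below the 54% limit — every condition holds. However, paragraphs (n)–(o) must be considered: (n) operates against (e): a current Provisional Declaration is held. (o) does not operate here (no current General Clearance is held), so (n) stands. Exception (e) does not apply.
No exception displaces § 65.

Yes — Samir must hold a retail food licence.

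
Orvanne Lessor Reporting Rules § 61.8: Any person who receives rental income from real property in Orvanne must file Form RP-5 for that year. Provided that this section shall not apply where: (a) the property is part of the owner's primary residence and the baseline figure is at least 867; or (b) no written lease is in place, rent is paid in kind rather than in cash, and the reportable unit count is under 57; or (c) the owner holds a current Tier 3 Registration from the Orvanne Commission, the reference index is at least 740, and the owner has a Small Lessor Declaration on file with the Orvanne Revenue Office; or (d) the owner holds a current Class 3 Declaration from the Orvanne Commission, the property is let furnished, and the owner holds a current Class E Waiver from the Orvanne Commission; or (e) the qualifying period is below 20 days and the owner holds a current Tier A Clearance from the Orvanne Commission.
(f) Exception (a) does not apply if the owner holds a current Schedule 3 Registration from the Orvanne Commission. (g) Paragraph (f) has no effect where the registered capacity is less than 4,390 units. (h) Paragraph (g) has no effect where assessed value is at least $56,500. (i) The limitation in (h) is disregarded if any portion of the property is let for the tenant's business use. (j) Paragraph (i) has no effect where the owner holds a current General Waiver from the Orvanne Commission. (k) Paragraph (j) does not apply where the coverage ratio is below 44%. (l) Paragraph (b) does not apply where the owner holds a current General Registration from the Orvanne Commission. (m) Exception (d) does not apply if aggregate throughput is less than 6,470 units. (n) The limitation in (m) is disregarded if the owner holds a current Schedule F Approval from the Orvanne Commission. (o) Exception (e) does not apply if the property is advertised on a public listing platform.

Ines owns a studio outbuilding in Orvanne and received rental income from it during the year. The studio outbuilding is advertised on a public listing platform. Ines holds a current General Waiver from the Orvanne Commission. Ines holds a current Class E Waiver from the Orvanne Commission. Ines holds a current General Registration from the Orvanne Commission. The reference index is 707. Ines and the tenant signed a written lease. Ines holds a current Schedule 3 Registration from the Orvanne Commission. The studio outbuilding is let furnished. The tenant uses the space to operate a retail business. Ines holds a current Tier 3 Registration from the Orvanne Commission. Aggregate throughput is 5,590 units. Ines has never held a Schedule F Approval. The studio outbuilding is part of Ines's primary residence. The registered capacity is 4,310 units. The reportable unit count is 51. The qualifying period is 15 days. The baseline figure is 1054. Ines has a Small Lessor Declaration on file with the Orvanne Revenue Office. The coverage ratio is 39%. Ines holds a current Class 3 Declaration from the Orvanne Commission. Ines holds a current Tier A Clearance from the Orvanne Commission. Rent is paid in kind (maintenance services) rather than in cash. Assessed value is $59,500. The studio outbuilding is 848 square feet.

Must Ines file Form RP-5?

Exception (a) is satisfied on its face — the studio outbuilding is part of the primary residence; the baseline figure is 1,054, meeting the 867 threshold. As to paragraphs (f)–(k): (f) is engaged (a current Schedule 3 Registration is held), but is itself disapplied by (g): (g) operates — the registered capacity is 4,310 units, less than the 4,390 units limit. (h) would limit (g) — assessed value is $59,500, meeting the $56,500 threshold — but (i) sets (h) aside: (i) operates against (h): the space is let for business use. (j) would limit (i) — a current General Waiver is held — but (k) sets (j) aside: (k) operates — the coverage ratio is 39%, below the 44% limit. Exception (a) stands.
Exception (b) fails — a written lease is in place.
Exception (c) requires that the reference index is at least 740; but the reference index is 707, short of 740, so (c) is unavailable.
Exception (d): a current Class 3 Declaration is held; the property is let furnished; a current Class E Waiver is held — every condition holds. But applying paragraphs (m)–(n): (m) applies — aggregate throughput is 5,590 units, less than the 6,470 units limit. (n) is inapplicable (the Schedule F Approval is not current), so (m) stands. Exception (d) does not apply.
Exception (e) is satisfied on its face — the qualifying period is 15 days, below the 20 days limit; a current Tier A Clearance is held. However, paragraph (o) must be considered: (o) operates against (e): the property is publicly advertised. Exception (e) does not apply.

No — exception (a) applies; Ines is not required to file Form RP-5.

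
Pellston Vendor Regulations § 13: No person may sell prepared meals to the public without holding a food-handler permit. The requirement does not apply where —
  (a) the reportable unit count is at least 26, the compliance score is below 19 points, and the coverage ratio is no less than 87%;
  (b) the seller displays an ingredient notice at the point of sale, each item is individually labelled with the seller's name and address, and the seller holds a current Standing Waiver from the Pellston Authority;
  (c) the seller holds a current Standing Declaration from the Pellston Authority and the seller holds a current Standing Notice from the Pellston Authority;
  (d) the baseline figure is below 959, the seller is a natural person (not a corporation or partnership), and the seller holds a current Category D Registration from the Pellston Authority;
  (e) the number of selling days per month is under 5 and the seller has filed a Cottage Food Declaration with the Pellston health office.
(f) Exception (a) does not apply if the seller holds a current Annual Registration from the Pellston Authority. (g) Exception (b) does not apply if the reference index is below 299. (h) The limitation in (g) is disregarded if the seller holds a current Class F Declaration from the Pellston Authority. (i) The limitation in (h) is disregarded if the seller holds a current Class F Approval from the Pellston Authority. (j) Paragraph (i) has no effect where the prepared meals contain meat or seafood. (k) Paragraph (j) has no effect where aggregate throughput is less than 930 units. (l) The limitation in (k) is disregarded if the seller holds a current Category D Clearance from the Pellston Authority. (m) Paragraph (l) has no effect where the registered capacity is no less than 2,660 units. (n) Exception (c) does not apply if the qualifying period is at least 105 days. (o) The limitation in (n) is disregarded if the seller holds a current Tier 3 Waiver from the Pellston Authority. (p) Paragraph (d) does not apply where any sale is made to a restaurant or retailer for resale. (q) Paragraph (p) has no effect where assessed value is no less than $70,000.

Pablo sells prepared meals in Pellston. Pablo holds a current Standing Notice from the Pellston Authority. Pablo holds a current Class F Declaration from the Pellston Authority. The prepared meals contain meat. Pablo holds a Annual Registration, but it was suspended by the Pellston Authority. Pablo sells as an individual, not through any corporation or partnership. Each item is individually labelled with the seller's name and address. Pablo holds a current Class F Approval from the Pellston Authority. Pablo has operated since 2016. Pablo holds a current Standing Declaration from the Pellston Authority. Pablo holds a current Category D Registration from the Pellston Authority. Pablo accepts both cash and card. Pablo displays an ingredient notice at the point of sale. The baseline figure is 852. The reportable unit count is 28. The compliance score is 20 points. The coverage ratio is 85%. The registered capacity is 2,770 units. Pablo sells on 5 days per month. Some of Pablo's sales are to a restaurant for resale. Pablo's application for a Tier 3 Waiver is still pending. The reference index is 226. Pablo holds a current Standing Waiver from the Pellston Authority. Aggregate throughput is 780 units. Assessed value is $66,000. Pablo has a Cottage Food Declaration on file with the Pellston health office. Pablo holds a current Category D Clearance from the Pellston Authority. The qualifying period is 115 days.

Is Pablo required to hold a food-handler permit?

Exception (a) requires that the compliance score is below 19 points; but the compliance score is 20 points, not below 19 points, so (a) is unavailable.
All of (b)'s requirements are met (an ingredient notice is displayed; items are individually labelled; a current Standing Waiver is held). But: (g) operates — the reference index is 226, below the 299 limit. (h) would limit (g) — a current Class F Declaration is held — but (i) sets (h) aside: (i) operates against (h): a current Class F Approval is held. (j) would limit (i) — the prepared meals contain meat — but (k) sets (j) aside: (k) operates against (j): aggregate throughput is 780 units, less than the 930 units limit. (l) is triggered (a current Category D Clearance is held), but is displaced by (m): (m) applies — the registered capacity is 2,770 units, meeting the 2,660 units threshold. So (b) is unavailable.
Exception (c)'s conditions are all satisfied: a current Standing Declaration is held; a current Standing Notice is held. But: (n) is engaged — the qualifying period is 115 days, meeting the 105 days threshold. (o) does not operate here (no current Tier 3 Waiver is held), so (n) stands. So (c) is unavailable.
Exception (d)'s conditions are all satisfied: the baseline figure is 852, below the 959 limit; the seller is a natural person; a current Category D Registration is held. But applying paragraphs (p)–(q): (p) is engaged — some sales are to a restaurant for resale. (q) is not triggered (assessed value is $66,000, short of $70,000), so (p) stands. So (d) is unavailable.
Exception (e) fails — the number of selling days per month is 5, not under 5.
Every exception is unavailable, so the rule governs.

Yes — Pablo must hold a food-handler permit.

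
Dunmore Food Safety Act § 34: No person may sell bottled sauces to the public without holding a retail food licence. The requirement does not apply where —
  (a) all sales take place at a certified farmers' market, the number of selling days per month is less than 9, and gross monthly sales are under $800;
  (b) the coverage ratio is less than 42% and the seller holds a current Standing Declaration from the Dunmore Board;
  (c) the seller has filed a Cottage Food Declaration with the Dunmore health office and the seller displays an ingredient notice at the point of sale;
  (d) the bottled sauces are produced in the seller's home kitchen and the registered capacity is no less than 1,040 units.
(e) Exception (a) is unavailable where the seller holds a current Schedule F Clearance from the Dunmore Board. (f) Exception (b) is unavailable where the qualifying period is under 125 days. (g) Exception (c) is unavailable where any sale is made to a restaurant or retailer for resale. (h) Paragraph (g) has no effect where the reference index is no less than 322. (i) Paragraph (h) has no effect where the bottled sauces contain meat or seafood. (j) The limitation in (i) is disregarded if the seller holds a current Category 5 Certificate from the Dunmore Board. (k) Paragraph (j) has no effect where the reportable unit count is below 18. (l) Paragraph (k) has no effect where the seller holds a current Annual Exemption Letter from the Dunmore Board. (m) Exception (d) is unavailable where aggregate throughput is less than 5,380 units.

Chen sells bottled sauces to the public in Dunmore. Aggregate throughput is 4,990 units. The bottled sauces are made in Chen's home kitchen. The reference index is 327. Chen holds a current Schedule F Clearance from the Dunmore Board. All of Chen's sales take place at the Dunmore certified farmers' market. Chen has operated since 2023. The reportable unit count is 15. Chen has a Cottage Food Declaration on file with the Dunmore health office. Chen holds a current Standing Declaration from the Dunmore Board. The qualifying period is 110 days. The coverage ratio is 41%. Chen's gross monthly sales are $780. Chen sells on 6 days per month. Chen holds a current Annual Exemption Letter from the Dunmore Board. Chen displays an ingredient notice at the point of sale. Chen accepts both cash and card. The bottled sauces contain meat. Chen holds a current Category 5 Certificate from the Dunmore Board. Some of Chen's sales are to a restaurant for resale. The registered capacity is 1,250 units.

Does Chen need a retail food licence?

All of (a)'s requirements are met (all sales are at a certified farmers' market; the number of selling days per month is 6, less than the 9 limit; gross monthly sales are $780, under the $800 limit). Turning to paragraph (e): (e) applies — a current Schedule F Clearance is held. (a) is therefore removed.
All of (b)'s requirements are met (the coverage ratio is 41%, less than the 42% limit; a current Standing Declaration is held). But: (f) applies — the qualifying period is 110 days, under the 125 days limit. (b) is therefore removed.
Exception (c): a Cottage Food Declaration is on file; an ingredient notice is displayed — every condition holds. Under paragraphs (g)–(l): (g) would limit (c) — some sales are to a restaurant for resale — but (h) sets (g) aside: (h) operates against (g): the reference index is 327, meeting the 322 threshold. (i) would limit (h) — the bottled sauces contain meat — but (j) sets (i) aside: (j) operates against (i): a current Category 5 Certificate is held. (k) would limit (j) — the reportable unit count is 15, below the 18 limit — but (l) sets (k) aside: (l) operates against (k): a current Annual Exemption Letter is held. Exception (c) stands.
Exception (d): the bottled sauces are home-kitchen produced; the registered capacity is 1,250 units, meeting the 1,040 units threshold — every condition holds. But applying paragraph (m): (m) operates against (d): aggregate throughput is 4,990 units, less than the 5,380 units limit. (d) is therefore removed.

No — exception (c) applies; Chen is not required to hold a retail food licence.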